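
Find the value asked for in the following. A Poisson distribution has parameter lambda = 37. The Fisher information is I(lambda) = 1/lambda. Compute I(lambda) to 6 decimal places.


Fisher information for Poisson: I(lambda) = 1/lambda.
lambda = 37.
I(lambda) = 1/37 = 0.027027

0.027027


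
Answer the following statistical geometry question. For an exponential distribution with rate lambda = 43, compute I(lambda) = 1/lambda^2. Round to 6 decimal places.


Fisher information for exponential: I(lambda) = 1/lambda^2.
lambda = 43, lambda^2 = 1849.
I = 1/1849 = 0.000541

0.000541


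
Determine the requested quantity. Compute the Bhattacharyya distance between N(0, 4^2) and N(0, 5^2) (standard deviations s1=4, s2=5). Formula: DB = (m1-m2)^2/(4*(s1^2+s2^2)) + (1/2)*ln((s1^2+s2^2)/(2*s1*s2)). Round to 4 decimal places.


Bhattacharyya distance between two Gaussians:
DB = (m1-m2)^2/(4*(s1^2+s2^2)) + (1/2)*ln((s1^2+s2^2)/(2*s1*s2)).
(m1-m2)^2 = (0)^2 = 0.
s1^2+s2^2 = 16 + 25 = 41.
term1 = 0/164 = 0.0.
term2 = 0.5*ln(41/40.0) = 0.012346.
DB = 0.0 + 0.012346 = 0.0123

0.0123


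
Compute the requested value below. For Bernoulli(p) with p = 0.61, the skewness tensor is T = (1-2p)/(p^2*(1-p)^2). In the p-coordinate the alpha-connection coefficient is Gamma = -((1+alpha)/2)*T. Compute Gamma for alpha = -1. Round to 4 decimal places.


Skewness (Amari-Chentsov) tensor: T = (1-2p)/(p^2*(1-p)^2).
p = 0.61, 1-2p = -0.22, p^2 = 0.3721, (1-p)^2 = 0.1521.
T = -0.22/(0.3721 * 0.1521) = -3.887172.
In the p-coordinate, Gamma^(alpha) = Gamma^(0) - (alpha/2)*T with Gamma^(0) = (1/2)*g'(p) = -T/2,
so Gamma^(alpha) = -((1+alpha)/2)*T.
alpha = -1, -(1+alpha)/2 = 0.0.
Gamma = 0.0 * -3.887172 = 0.0000

0.0000


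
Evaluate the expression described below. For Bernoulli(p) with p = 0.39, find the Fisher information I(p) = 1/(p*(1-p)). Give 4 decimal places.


For Bernoulli(p), Fisher information is I(p) = 1/(p*(1-p)).
p = 0.39, 1-p = 0.61.
p*(1-p) = 0.2379.
I(p) = 1/0.2379 = 4.2034

4.2034


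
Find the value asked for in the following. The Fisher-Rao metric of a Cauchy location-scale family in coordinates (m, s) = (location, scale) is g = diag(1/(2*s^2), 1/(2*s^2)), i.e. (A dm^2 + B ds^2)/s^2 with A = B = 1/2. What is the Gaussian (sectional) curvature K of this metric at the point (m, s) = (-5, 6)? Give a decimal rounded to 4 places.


The metric has the form g = (A dm^2 + B ds^2)/s^2 with A = 1/2, B = 1/2.
Substitute u = sqrt(A/B)*m: g = B*(du^2 + ds^2)/s^2, i.e. B times the
Poincare upper half-plane metric, which has constant Gaussian curvature -1.
Scaling a 2D metric by a constant c divides the Gaussian curvature by c,
so K = -1/B = -1/(1/2) = -2.0000 everywhere (the point (m, s) = (-5, 6) is irrelevant:
the curvature is constant).
The requested Gaussian curvature is K = -2.0000.

-2.0000


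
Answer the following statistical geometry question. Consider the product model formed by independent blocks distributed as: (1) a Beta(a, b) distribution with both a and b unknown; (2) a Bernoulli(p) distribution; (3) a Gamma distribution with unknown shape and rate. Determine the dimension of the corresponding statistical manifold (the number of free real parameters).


The dimension of a statistical manifold equals the number of free
(independent) real parameters of the model. For a product of independent
blocks the parameter counts add.
- Beta (a, b): 2.
- Bernoulli (p): 1.
- Gamma (shape, rate): 2.
Total = 2 + 1 + 2 = 5.
Dimension = 5

5


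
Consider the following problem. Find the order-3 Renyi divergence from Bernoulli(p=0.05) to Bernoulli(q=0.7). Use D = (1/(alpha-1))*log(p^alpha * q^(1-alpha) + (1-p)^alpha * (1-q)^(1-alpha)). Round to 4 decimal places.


Renyi divergence of order alpha between Bernoulli distributions:
D = (1/(alpha-1))*log(p^alpha * q^(1-alpha) + (1-p)^alpha * (1-q)^(1-alpha)).
alpha = 3, p = 0.05, q = 0.7.
p^alpha * q^(1-alpha) = 0.05^3 * 0.7^-2 = 0.000255.
(1-p)^alpha * (1-q)^(1-alpha) = 0.95^3 * 0.3^-2 = 9.526389.
sum = 0.000255 + 9.526389 = 9.526644.
D = (1/2)*log(9.526644) = 1.1270

1.1270


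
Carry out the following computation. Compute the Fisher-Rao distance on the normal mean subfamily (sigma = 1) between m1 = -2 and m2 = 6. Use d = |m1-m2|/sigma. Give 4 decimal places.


On the fixed-variance normal subfamily, geodesic distance = |m1-m2|/sigma.
|-2 - 6| = 8.
sigma = 1.
d = 8/1 = 8.0000

8.0000


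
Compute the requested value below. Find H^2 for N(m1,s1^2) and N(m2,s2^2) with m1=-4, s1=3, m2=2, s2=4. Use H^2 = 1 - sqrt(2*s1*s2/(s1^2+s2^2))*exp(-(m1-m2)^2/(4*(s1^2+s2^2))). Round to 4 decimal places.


Squared Hellinger distance for Gaussians:
H^2 = 1 - sqrt(2*s1*s2/(s1^2+s2^2)) * exp(-(m1-m2)^2/(4*(s1^2+s2^2))).
s1^2 = 9, s2^2 = 16, s1^2+s2^2 = 25.
sqrt(2*3*4/(25)) = 0.979796.
(m1-m2)^2 = (-6)^2 = 36.
exp(-36/(4*25)) = exp(-0.36) = 0.697676.
H^2 = 1 - 0.979796*0.697676 = 0.3164

0.3164


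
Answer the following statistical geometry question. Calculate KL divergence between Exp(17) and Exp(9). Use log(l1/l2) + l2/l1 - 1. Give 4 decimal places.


KL divergence for exponential family:
KL = log(l1/l2) + l2/l1 - 1.
log(17/9) = 0.635989.
9/17 = 0.529412.
KL = 0.635989 + 0.529412 - 1 = 0.1654

0.1654


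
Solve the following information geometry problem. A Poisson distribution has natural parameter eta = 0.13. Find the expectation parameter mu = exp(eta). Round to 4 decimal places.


Expectation parameter for Poisson exponential family:
mu = exp(eta).
eta = 0.13.
mu = exp(0.13) = 1.1388

1.1388


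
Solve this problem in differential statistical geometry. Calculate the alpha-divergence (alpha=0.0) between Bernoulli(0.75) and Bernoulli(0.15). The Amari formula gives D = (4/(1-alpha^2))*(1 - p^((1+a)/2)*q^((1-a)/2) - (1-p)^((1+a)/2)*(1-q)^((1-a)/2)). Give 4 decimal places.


Amari alpha-divergence:
D = (4/(1-alpha^2))*(1 - p^((1+a)/2)*q^((1-a)/2) - (1-p)^((1+a)/2)*(1-q)^((1-a)/2)).
alpha = 0.0, p = 0.75, q = 0.15.
e1 = (1+alpha)/2 = 0.5, e2 = (1-alpha)/2 = 0.5.
t1 = p^e1 * q^e2 = 0.75^0.5 * 0.15^0.5 = 0.33541.
t2 = (1-p)^e1 * (1-q)^e2 = 0.25^0.5 * 0.85^0.5 = 0.460977.
4/(1-alpha^2) = 4.0.
D = 4.0*(1 - 0.33541 - 0.460977) = 0.8145

0.8145


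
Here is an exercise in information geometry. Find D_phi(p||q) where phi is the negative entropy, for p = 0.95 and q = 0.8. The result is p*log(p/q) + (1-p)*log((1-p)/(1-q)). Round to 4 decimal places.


Bregman divergence with negative entropy generator:
D = p*log(p/q) + (1-p)*log((1-p)/(1-q)).
p = 0.95, q = 0.8.
p*log(p/q) = 0.95*log(0.95/0.8) = 0.163258.
(1-p)*log((1-p)/(1-q)) = 0.05*log(0.05/0.2) = -0.069315.
D = 0.163258 + -0.069315 = 0.0939

0.0939


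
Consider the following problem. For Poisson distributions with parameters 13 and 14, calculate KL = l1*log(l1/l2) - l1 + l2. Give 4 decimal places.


KL divergence for Poisson:
KL = l1*log(l1/l2) - l1 + l2.
l1 = 13, l2 = 14.
log(13/14) = -0.074108.
l1*log(l1/l2) = 13 * -0.074108 = -0.963404.
KL = -0.963404 - 13 + 14 = 0.0366

0.0366


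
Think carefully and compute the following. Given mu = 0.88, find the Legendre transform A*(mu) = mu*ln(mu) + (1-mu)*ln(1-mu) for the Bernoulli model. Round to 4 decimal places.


Legendre transform for Bernoulli:
A*(mu) = mu*log(mu) + (1-mu)*log(1-mu).
mu = 0.88, 1-mu = 0.12.
mu*log(mu) = 0.88*log(0.88) = -0.112493.
(1-mu)*log(1-mu) = 0.12*log(0.12) = -0.254432.
A* = -0.112493 + -0.254432 = -0.3669

-0.3669


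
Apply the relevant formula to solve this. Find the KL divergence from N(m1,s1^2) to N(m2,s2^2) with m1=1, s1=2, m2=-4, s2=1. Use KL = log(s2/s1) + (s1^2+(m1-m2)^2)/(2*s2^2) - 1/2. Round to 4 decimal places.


KL divergence between normal distributions:
KL = log(s2/s1) + (s1^2 + (m1-m2)^2)/(2*s2^2) - 1/2.
log(1/2) = -0.693147.
(2^2 + (1--4)^2)/(2*1^2) = (4 + 25)/2 = 14.5.
KL = -0.693147 + 14.5 - 0.5 = 13.3069

13.3069


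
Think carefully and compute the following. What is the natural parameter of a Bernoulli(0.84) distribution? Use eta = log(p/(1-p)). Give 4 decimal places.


Natural parameter for Bernoulli: eta = log(p/(1-p)).
p = 0.84, 1-p = 0.16.
p/(1-p) = 5.25.
eta = log(5.25) = 1.6582

1.6582


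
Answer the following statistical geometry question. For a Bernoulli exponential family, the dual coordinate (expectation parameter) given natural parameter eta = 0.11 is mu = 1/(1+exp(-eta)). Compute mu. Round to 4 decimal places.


Dual coordinate (expectation parameter) for Bernoulli:
mu = 1/(1+exp(-eta)).
eta = 0.11.
exp(-eta) = exp(-0.11) = 0.895834.
mu = 1/(1+0.895834) = 0.5275

0.5275


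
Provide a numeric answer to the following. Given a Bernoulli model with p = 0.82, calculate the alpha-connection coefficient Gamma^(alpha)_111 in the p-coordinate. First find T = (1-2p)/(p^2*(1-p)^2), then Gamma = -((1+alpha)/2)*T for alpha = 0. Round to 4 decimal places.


Skewness (Amari-Chentsov) tensor: T = (1-2p)/(p^2*(1-p)^2).
p = 0.82, 1-2p = -0.64, p^2 = 0.6724, (1-p)^2 = 0.0324.
T = -0.64/(0.6724 * 0.0324) = -29.376988.
In the p-coordinate, Gamma^(alpha) = Gamma^(0) - (alpha/2)*T with Gamma^(0) = (1/2)*g'(p) = -T/2,
so Gamma^(alpha) = -((1+alpha)/2)*T.
alpha = 0, -(1+alpha)/2 = -0.5.
Gamma = -0.5 * -29.376988 = 14.6885

14.6885


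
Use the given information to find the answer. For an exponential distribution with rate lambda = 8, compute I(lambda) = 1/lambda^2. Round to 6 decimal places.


Fisher information for exponential: I(lambda) = 1/lambda^2.
lambda = 8, lambda^2 = 64.
I = 1/64 = 0.015625

0.015625


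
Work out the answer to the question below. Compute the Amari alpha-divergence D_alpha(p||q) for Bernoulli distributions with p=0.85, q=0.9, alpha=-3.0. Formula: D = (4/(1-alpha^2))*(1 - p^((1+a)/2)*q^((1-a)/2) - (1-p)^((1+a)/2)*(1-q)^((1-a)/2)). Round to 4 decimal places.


Amari alpha-divergence:
D = (4/(1-alpha^2))*(1 - p^((1+a)/2)*q^((1-a)/2) - (1-p)^((1+a)/2)*(1-q)^((1-a)/2)).
alpha = -3.0, p = 0.85, q = 0.9.
e1 = (1+alpha)/2 = -1.0, e2 = (1-alpha)/2 = 2.0.
t1 = p^e1 * q^e2 = 0.85^-1.0 * 0.9^2.0 = 0.952941.
t2 = (1-p)^e1 * (1-q)^e2 = 0.15^-1.0 * 0.1^2.0 = 0.066667.
4/(1-alpha^2) = -0.5.
D = -0.5*(1 - 0.952941 - 0.066667) = 0.0098

0.0098


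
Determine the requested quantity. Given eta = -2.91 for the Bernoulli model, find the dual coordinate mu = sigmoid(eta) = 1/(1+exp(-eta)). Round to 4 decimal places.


Dual coordinate (expectation parameter) for Bernoulli:
mu = 1/(1+exp(-eta)).
eta = -2.91.
exp(-eta) = exp(2.91) = 18.356799.
mu = 1/(1+18.356799) = 0.0517

0.0517


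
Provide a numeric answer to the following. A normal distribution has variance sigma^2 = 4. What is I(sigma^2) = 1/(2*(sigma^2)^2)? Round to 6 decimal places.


Fisher information for variance: I(sigma^2) = 1/(2*sigma^4).
sigma^2 = 4, so sigma^4 = 16.
I = 1/(2*16) = 1/32 = 0.031250

0.031250


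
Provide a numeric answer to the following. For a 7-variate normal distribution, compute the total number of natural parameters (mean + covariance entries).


Exponential family dimension calculation:
For 7-dim MVN: mean has 7 params, covariance has 7*8/2 = 28 unique entries.
Total dim = 7 + 28 = 35.

35


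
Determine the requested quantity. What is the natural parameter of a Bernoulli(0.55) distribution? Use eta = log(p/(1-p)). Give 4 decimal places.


Natural parameter for Bernoulli: eta = log(p/(1-p)).
p = 0.55, 1-p = 0.45.
p/(1-p) = 1.222222.
eta = log(1.222222) = 0.2007

0.2007


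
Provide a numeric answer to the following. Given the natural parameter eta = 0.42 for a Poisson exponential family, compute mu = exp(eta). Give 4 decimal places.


Expectation parameter for Poisson exponential family:
mu = exp(eta).
eta = 0.42.
mu = exp(0.42) = 1.5220

1.5220


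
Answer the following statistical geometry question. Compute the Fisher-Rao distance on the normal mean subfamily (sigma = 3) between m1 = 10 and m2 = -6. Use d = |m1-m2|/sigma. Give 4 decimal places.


On the fixed-variance normal subfamily, geodesic distance = |m1-m2|/sigma.
|10 - -6| = 16.
sigma = 3.
d = 16/3 = 5.3333

5.3333


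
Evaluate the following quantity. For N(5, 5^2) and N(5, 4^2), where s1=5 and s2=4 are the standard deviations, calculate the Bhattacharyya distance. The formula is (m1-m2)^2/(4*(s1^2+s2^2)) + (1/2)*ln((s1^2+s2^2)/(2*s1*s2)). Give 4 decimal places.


Bhattacharyya distance between two Gaussians:
DB = (m1-m2)^2/(4*(s1^2+s2^2)) + (1/2)*ln((s1^2+s2^2)/(2*s1*s2)).
(m1-m2)^2 = (0)^2 = 0.
s1^2+s2^2 = 25 + 16 = 41.
term1 = 0/164 = 0.0.
term2 = 0.5*ln(41/40.0) = 0.012346.
DB = 0.0 + 0.012346 = 0.0123

0.0123


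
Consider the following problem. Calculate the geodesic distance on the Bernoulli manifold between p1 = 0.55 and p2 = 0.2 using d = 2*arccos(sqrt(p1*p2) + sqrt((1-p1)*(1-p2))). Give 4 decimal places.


Geodesic distance on Bernoulli manifold:
d(p1,p2) = 2*arccos(sqrt(p1*p2) + sqrt((1-p1)*(1-p2))).
sqrt(p1*p2) = sqrt(0.55*0.2) = 0.331662.
sqrt((1-p1)*(1-p2)) = sqrt(0.45*0.8) = 0.6.
arg = 0.331662 + 0.6 = 0.931662.
d = 2*arccos(0.931662) = 0.7437

0.7437


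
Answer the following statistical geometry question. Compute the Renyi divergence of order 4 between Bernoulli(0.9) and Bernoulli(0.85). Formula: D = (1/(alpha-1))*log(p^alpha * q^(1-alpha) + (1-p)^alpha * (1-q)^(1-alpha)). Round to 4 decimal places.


Renyi divergence of order alpha between Bernoulli distributions:
D = (1/(alpha-1))*log(p^alpha * q^(1-alpha) + (1-p)^alpha * (1-q)^(1-alpha)).
alpha = 4, p = 0.9, q = 0.85.
p^alpha * q^(1-alpha) = 0.9^4 * 0.85^-3 = 1.068349.
(1-p)^alpha * (1-q)^(1-alpha) = 0.1^4 * 0.15^-3 = 0.02963.
sum = 1.068349 + 0.02963 = 1.097979.
D = (1/3)*log(1.097979) = 0.0312

0.0312


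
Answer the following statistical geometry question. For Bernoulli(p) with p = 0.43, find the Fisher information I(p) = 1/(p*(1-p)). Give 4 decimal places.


For Bernoulli(p), Fisher information is I(p) = 1/(p*(1-p)).
p = 0.43, 1-p = 0.57.
p*(1-p) = 0.2451.
I(p) = 1/0.2451 = 4.0800

4.0800


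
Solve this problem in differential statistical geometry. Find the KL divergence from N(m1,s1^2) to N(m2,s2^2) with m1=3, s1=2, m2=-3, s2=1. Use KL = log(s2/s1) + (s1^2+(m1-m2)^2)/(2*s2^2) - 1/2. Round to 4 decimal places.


KL divergence between normal distributions:
KL = log(s2/s1) + (s1^2 + (m1-m2)^2)/(2*s2^2) - 1/2.
log(1/2) = -0.693147.
(2^2 + (3--3)^2)/(2*1^2) = (4 + 36)/2 = 20.0.
KL = -0.693147 + 20.0 - 0.5 = 18.8069

18.8069


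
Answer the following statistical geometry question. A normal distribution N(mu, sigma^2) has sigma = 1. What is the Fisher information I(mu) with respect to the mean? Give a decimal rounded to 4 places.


The Fisher information for the mean of a normal distribution is I(mu) = 1/sigma^2.
sigma = 1, so sigma^2 = 1.
I(mu) = 1/1 = 1.0000

1.0000


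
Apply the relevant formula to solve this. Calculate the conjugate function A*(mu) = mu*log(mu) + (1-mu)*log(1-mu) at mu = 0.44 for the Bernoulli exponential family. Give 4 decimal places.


Legendre transform for Bernoulli:
A*(mu) = mu*log(mu) + (1-mu)*log(1-mu).
mu = 0.44, 1-mu = 0.56.
mu*log(mu) = 0.44*log(0.44) = -0.361231.
(1-mu)*log(1-mu) = 0.56*log(0.56) = -0.324698.
A* = -0.361231 + -0.324698 = -0.6859

-0.6859


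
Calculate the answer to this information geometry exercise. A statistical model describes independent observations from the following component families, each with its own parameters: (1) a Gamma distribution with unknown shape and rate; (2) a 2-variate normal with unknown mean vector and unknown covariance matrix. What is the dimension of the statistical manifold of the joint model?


The dimension of a statistical manifold equals the number of free
(independent) real parameters of the model. For a product of independent
blocks the parameter counts add.
- Gamma (shape, rate): 2.
- 2-variate normal: 2 (mean) + 2*3/2 = 3 (symmetric covariance) = 5.
Total = 2 + 5 = 7.
Dimension = 7

7


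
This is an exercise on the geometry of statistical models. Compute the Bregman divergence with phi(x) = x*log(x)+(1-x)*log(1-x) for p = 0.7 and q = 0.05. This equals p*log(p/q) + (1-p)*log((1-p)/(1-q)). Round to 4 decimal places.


Bregman divergence with negative entropy generator:
D = p*log(p/q) + (1-p)*log((1-p)/(1-q)).
p = 0.7, q = 0.05.
p*log(p/q) = 0.7*log(0.7/0.05) = 1.84734.
(1-p)*log((1-p)/(1-q)) = 0.3*log(0.3/0.95) = -0.345804.
D = 1.84734 + -0.345804 = 1.5015

1.5015


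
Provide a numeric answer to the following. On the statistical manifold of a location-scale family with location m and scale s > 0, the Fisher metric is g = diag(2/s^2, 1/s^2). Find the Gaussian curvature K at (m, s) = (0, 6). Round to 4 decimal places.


The metric has the form g = (A dm^2 + B ds^2)/s^2 with A = 2, B = 1.
Substitute u = sqrt(A/B)*m: g = B*(du^2 + ds^2)/s^2, i.e. B times the
Poincare upper half-plane metric, which has constant Gaussian curvature -1.
Scaling a 2D metric by a constant c divides the Gaussian curvature by c,
so K = -1/B = -1/(1) = -1.0000 everywhere (the point (m, s) = (0, 6) is irrelevant:
the curvature is constant).
The requested Gaussian curvature is K = -1.0000.

-1.0000


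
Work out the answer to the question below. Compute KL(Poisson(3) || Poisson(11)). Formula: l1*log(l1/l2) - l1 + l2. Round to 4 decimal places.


KL divergence for Poisson:
KL = l1*log(l1/l2) - l1 + l2.
l1 = 3, l2 = 11.
log(3/11) = -1.299283.
l1*log(l1/l2) = 3 * -1.299283 = -3.897849.
KL = -3.897849 - 3 + 11 = 4.1022

4.1022


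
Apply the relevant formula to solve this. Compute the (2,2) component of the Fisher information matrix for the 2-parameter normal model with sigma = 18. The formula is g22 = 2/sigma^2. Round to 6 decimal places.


For the 2-parameter normal family, the Fisher metric has:
  g11 = 1/sigma^2, g22 = 2/sigma^2.
sigma = 18, sigma^2 = 324.
g22 = 0.006173

0.006173


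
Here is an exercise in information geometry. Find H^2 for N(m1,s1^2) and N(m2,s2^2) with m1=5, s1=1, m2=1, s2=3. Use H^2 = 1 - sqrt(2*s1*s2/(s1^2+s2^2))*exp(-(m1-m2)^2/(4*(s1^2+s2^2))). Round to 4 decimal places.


Squared Hellinger distance for Gaussians:
H^2 = 1 - sqrt(2*s1*s2/(s1^2+s2^2)) * exp(-(m1-m2)^2/(4*(s1^2+s2^2))).
s1^2 = 1, s2^2 = 9, s1^2+s2^2 = 10.
sqrt(2*1*3/(10)) = 0.774597.
(m1-m2)^2 = (4)^2 = 16.
exp(-16/(4*10)) = exp(-0.4) = 0.67032.
H^2 = 1 - 0.774597*0.67032 = 0.4808

0.4808


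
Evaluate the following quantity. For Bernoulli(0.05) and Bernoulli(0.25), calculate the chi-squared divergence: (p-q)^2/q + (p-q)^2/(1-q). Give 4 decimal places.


Chi-squared divergence between Bernoulli distributions:
chi^2 = (p-q)^2/q + (p-q)^2/(1-q).
p = 0.05, q = 0.25, p-q = -0.2.
(p-q)^2 = 0.04.
term1 = 0.04/0.25 = 0.16.
term2 = 0.04/0.75 = 0.053333.
chi^2 = 0.16 + 0.053333 = 0.2133

0.2133


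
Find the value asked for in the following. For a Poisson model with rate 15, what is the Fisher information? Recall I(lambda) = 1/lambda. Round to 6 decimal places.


Fisher information for Poisson: I(lambda) = 1/lambda.
lambda = 15.
I(lambda) = 1/15 = 0.066667

0.066667


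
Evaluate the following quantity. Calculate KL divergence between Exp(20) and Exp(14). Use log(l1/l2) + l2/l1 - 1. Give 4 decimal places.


KL divergence for exponential family:
KL = log(l1/l2) + l2/l1 - 1.
log(20/14) = 0.356675.
14/20 = 0.7.
KL = 0.356675 + 0.7 - 1 = 0.0567

0.0567


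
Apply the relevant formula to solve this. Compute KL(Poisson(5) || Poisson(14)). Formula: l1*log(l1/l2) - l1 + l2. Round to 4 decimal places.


KL divergence for Poisson:
KL = l1*log(l1/l2) - l1 + l2.
l1 = 5, l2 = 14.
log(5/14) = -1.029619.
l1*log(l1/l2) = 5 * -1.029619 = -5.148097.
KL = -5.148097 - 5 + 14 = 3.8519

3.8519


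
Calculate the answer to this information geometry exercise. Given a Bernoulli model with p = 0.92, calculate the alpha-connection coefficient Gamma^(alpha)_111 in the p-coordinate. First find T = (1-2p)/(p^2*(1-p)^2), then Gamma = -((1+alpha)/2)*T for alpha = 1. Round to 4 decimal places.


Skewness (Amari-Chentsov) tensor: T = (1-2p)/(p^2*(1-p)^2).
p = 0.92, 1-2p = -0.84, p^2 = 0.8464, (1-p)^2 = 0.0064.
T = -0.84/(0.8464 * 0.0064) = -155.068526.
In the p-coordinate, Gamma^(alpha) = Gamma^(0) - (alpha/2)*T with Gamma^(0) = (1/2)*g'(p) = -T/2,
so Gamma^(alpha) = -((1+alpha)/2)*T.
alpha = 1, -(1+alpha)/2 = -1.0.
Gamma = -1.0 * -155.068526 = 155.0685

155.0685


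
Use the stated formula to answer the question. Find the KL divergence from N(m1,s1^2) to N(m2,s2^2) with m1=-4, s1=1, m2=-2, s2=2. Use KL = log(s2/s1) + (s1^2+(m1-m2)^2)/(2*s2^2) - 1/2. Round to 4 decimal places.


KL divergence between normal distributions:
KL = log(s2/s1) + (s1^2 + (m1-m2)^2)/(2*s2^2) - 1/2.
log(2/1) = 0.693147.
(1^2 + (-4--2)^2)/(2*2^2) = (1 + 4)/8 = 0.625.
KL = 0.693147 + 0.625 - 0.5 = 0.8181

0.8181


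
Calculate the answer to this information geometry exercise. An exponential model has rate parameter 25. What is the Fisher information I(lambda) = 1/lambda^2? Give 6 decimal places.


Fisher information for exponential: I(lambda) = 1/lambda^2.
lambda = 25, lambda^2 = 625.
I = 1/625 = 0.001600

0.001600


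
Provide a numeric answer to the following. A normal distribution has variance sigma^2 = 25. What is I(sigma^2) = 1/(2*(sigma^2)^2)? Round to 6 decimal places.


Fisher information for variance: I(sigma^2) = 1/(2*sigma^4).
sigma^2 = 25, so sigma^4 = 625.
I = 1/(2*625) = 1/1250 = 0.000800

0.000800


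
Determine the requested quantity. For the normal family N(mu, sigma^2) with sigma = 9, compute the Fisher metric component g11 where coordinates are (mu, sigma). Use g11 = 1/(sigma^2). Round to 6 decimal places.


For the 2-parameter normal family, the Fisher metric has:
  g11 = 1/sigma^2, g22 = 2/sigma^2.
sigma = 9, sigma^2 = 81.
g11 = 0.012346

0.012346


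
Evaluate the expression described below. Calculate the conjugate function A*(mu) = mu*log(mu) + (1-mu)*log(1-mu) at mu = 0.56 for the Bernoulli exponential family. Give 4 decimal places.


Legendre transform for Bernoulli:
A*(mu) = mu*log(mu) + (1-mu)*log(1-mu).
mu = 0.56, 1-mu = 0.44.
mu*log(mu) = 0.56*log(0.56) = -0.324698.
(1-mu)*log(1-mu) = 0.44*log(0.44) = -0.361231.
A* = -0.324698 + -0.361231 = -0.6859

-0.6859


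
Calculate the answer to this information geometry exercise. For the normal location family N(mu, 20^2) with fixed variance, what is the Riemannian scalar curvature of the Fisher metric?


This family has a single free parameter, so its statistical manifold
is 1-dimensional. The Riemann curvature tensor of any 1-dimensional
Riemannian manifold vanishes identically, so R = 0.

0


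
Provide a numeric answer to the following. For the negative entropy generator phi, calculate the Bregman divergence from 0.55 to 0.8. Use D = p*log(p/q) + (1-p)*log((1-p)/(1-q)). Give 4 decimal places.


Bregman divergence with negative entropy generator:
D = p*log(p/q) + (1-p)*log((1-p)/(1-q)).
p = 0.55, q = 0.8.
p*log(p/q) = 0.55*log(0.55/0.8) = -0.206081.
(1-p)*log((1-p)/(1-q)) = 0.45*log(0.45/0.2) = 0.364919.
D = -0.206081 + 0.364919 = 0.1588

0.1588


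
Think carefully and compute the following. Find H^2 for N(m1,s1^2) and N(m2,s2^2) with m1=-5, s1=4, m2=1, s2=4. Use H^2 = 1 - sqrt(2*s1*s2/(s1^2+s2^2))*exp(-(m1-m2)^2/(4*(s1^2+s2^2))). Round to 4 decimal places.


Squared Hellinger distance for Gaussians:
H^2 = 1 - sqrt(2*s1*s2/(s1^2+s2^2)) * exp(-(m1-m2)^2/(4*(s1^2+s2^2))).
s1^2 = 16, s2^2 = 16, s1^2+s2^2 = 32.
sqrt(2*4*4/(32)) = 1.0.
(m1-m2)^2 = (-6)^2 = 36.
exp(-36/(4*32)) = exp(-0.28125) = 0.75484.
H^2 = 1 - 1.0*0.75484 = 0.2452

0.2452


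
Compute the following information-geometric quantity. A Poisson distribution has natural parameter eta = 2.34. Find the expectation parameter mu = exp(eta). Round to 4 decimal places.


Expectation parameter for Poisson exponential family:
mu = exp(eta).
eta = 2.34.
mu = exp(2.34) = 10.3812

10.3812


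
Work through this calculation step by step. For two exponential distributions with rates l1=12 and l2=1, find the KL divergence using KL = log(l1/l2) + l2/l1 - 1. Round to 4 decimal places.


KL divergence for exponential family:
KL = log(l1/l2) + l2/l1 - 1.
log(12/1) = 2.484907.
1/12 = 0.083333.
KL = 2.484907 + 0.083333 - 1 = 1.5682

1.5682


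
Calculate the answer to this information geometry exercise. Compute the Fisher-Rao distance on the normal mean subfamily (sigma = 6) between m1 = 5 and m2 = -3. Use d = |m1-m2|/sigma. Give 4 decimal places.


On the fixed-variance normal subfamily, geodesic distance = |m1-m2|/sigma.
|5 - -3| = 8.
sigma = 6.
d = 8/6 = 1.3333

1.3333


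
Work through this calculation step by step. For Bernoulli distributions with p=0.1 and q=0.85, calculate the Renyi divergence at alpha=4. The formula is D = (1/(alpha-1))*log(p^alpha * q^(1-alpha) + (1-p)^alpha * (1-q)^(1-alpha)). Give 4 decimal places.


Renyi divergence of order alpha between Bernoulli distributions:
D = (1/(alpha-1))*log(p^alpha * q^(1-alpha) + (1-p)^alpha * (1-q)^(1-alpha)).
alpha = 4, p = 0.1, q = 0.85.
p^alpha * q^(1-alpha) = 0.1^4 * 0.85^-3 = 0.000163.
(1-p)^alpha * (1-q)^(1-alpha) = 0.9^4 * 0.15^-3 = 194.4.
sum = 0.000163 + 194.4 = 194.400163.
D = (1/3)*log(194.400163) = 1.7566

1.7566


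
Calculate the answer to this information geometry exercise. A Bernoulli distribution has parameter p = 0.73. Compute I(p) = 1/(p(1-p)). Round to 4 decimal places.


For Bernoulli(p), Fisher information is I(p) = 1/(p*(1-p)).
p = 0.73, 1-p = 0.27.
p*(1-p) = 0.1971.
I(p) = 1/0.1971 = 5.0736

5.0736


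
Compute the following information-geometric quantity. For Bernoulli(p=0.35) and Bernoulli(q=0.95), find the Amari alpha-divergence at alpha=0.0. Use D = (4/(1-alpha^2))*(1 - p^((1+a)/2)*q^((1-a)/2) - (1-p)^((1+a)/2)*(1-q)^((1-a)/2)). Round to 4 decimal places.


Amari alpha-divergence:
D = (4/(1-alpha^2))*(1 - p^((1+a)/2)*q^((1-a)/2) - (1-p)^((1+a)/2)*(1-q)^((1-a)/2)).
alpha = 0.0, p = 0.35, q = 0.95.
e1 = (1+alpha)/2 = 0.5, e2 = (1-alpha)/2 = 0.5.
t1 = p^e1 * q^e2 = 0.35^0.5 * 0.95^0.5 = 0.576628.
t2 = (1-p)^e1 * (1-q)^e2 = 0.65^0.5 * 0.05^0.5 = 0.180278.
4/(1-alpha^2) = 4.0.
D = 4.0*(1 - 0.576628 - 0.180278) = 0.9724

0.9724


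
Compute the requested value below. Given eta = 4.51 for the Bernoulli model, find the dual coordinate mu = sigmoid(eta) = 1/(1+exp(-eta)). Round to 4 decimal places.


Dual coordinate (expectation parameter) for Bernoulli:
mu = 1/(1+exp(-eta)).
eta = 4.51.
exp(-eta) = exp(-4.51) = 0.010998.
mu = 1/(1+0.010998) = 0.9891

0.9891


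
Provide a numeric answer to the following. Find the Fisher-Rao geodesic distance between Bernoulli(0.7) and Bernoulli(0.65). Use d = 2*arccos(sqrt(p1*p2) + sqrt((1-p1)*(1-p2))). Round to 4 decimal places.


Geodesic distance on Bernoulli manifold:
d(p1,p2) = 2*arccos(sqrt(p1*p2) + sqrt((1-p1)*(1-p2))).
sqrt(p1*p2) = sqrt(0.7*0.65) = 0.674537.
sqrt((1-p1)*(1-p2)) = sqrt(0.3*0.35) = 0.324037.
arg = 0.674537 + 0.324037 = 0.998574.
d = 2*arccos(0.998574) = 0.1068

0.1068


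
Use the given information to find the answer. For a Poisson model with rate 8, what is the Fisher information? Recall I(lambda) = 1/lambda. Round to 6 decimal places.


Fisher information for Poisson: I(lambda) = 1/lambda.
lambda = 8.
I(lambda) = 1/8 = 0.125000

0.125000


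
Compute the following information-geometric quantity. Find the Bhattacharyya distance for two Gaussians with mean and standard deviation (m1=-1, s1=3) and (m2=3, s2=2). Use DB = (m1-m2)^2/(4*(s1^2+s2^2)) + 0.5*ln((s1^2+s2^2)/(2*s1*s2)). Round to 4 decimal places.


Bhattacharyya distance between two Gaussians:
DB = (m1-m2)^2/(4*(s1^2+s2^2)) + (1/2)*ln((s1^2+s2^2)/(2*s1*s2)).
(m1-m2)^2 = (-4)^2 = 16.
s1^2+s2^2 = 9 + 4 = 13.
term1 = 16/52 = 0.307692.
term2 = 0.5*ln(13/12.0) = 0.040021.
DB = 0.307692 + 0.040021 = 0.3477

0.3477


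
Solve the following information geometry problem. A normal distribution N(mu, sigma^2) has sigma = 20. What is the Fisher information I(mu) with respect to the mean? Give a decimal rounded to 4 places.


The Fisher information for the mean of a normal distribution is I(mu) = 1/sigma^2.
sigma = 20, so sigma^2 = 400.
I(mu) = 1/400 = 0.0025

0.0025


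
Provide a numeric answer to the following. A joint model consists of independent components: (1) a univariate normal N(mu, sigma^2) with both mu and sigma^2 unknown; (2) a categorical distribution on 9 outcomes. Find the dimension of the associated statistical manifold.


The dimension of a statistical manifold equals the number of free
(independent) real parameters of the model. For a product of independent
blocks the parameter counts add.
- normal (mu, sigma^2): 2.
- categorical on 9 outcomes (probabilities sum to 1): 9-1 = 8.
Total = 2 + 8 = 10.
Dimension = 10

10


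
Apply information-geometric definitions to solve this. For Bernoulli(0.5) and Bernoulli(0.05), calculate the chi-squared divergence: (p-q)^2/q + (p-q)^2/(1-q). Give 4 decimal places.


Chi-squared divergence between Bernoulli distributions:
chi^2 = (p-q)^2/q + (p-q)^2/(1-q).
p = 0.5, q = 0.05, p-q = 0.45.
(p-q)^2 = 0.2025.
term1 = 0.2025/0.05 = 4.05.
term2 = 0.2025/0.95 = 0.213158.
chi^2 = 4.05 + 0.213158 = 4.2632

4.2632


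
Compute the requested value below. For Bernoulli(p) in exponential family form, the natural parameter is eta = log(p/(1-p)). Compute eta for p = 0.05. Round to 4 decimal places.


Natural parameter for Bernoulli: eta = log(p/(1-p)).
p = 0.05, 1-p = 0.95.
p/(1-p) = 0.052632.
eta = log(0.052632) = -2.9444

-2.9444


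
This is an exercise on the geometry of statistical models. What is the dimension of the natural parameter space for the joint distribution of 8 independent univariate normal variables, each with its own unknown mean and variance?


Exponential family dimension calculation:
Each univariate normal has two natural parameters (mu/sigma^2 and -1/(2 sigma^2)).
With 8 independent components, dim = 2 * 8 = 16.

16


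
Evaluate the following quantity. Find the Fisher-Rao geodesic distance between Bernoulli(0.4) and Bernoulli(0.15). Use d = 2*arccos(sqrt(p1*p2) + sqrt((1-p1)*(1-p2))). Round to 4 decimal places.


Geodesic distance on Bernoulli manifold:
d(p1,p2) = 2*arccos(sqrt(p1*p2) + sqrt((1-p1)*(1-p2))).
sqrt(p1*p2) = sqrt(0.4*0.15) = 0.244949.
sqrt((1-p1)*(1-p2)) = sqrt(0.6*0.85) = 0.714143.
arg = 0.244949 + 0.714143 = 0.959092.
d = 2*arccos(0.959092) = 0.5740

0.5740


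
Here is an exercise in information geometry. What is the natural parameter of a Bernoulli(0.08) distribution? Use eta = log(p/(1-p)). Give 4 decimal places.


Natural parameter for Bernoulli: eta = log(p/(1-p)).
p = 0.08, 1-p = 0.92.
p/(1-p) = 0.086957.
eta = log(0.086957) = -2.4423

-2.4423


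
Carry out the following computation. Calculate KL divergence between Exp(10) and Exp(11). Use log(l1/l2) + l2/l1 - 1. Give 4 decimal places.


KL divergence for exponential family:
KL = log(l1/l2) + l2/l1 - 1.
log(10/11) = -0.09531.
11/10 = 1.1.
KL = -0.09531 + 1.1 - 1 = 0.0047

0.0047


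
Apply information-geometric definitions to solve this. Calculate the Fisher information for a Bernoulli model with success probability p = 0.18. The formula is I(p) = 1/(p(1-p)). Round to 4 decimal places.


For Bernoulli(p), Fisher information is I(p) = 1/(p*(1-p)).
p = 0.18, 1-p = 0.82.
p*(1-p) = 0.1476.
I(p) = 1/0.1476 = 6.7751

6.7751


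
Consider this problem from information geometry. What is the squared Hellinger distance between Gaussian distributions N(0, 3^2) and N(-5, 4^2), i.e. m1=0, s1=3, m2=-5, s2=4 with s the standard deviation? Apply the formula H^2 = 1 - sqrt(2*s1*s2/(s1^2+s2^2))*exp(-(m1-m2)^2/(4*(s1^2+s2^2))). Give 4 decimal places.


Squared Hellinger distance for Gaussians:
H^2 = 1 - sqrt(2*s1*s2/(s1^2+s2^2)) * exp(-(m1-m2)^2/(4*(s1^2+s2^2))).
s1^2 = 9, s2^2 = 16, s1^2+s2^2 = 25.
sqrt(2*3*4/(25)) = 0.979796.
(m1-m2)^2 = (5)^2 = 25.
exp(-25/(4*25)) = exp(-0.25) = 0.778801.
H^2 = 1 - 0.979796*0.778801 = 0.2369

0.2369


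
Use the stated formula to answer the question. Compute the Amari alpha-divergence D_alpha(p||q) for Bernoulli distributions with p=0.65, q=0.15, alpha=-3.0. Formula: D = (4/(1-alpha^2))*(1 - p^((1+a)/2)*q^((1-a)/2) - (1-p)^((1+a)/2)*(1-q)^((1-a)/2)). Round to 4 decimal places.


Amari alpha-divergence:
D = (4/(1-alpha^2))*(1 - p^((1+a)/2)*q^((1-a)/2) - (1-p)^((1+a)/2)*(1-q)^((1-a)/2)).
alpha = -3.0, p = 0.65, q = 0.15.
e1 = (1+alpha)/2 = -1.0, e2 = (1-alpha)/2 = 2.0.
t1 = p^e1 * q^e2 = 0.65^-1.0 * 0.15^2.0 = 0.034615.
t2 = (1-p)^e1 * (1-q)^e2 = 0.35^-1.0 * 0.85^2.0 = 2.064286.
4/(1-alpha^2) = -0.5.
D = -0.5*(1 - 0.034615 - 2.064286) = 0.5495

0.5495


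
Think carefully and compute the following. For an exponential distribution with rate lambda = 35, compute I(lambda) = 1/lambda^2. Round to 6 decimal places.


Fisher information for exponential: I(lambda) = 1/lambda^2.
lambda = 35, lambda^2 = 1225.
I = 1/1225 = 0.000816

0.000816


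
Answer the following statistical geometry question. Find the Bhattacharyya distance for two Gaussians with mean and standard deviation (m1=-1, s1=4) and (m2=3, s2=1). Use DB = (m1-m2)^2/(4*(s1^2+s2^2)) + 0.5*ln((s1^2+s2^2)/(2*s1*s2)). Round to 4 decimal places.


Bhattacharyya distance between two Gaussians:
DB = (m1-m2)^2/(4*(s1^2+s2^2)) + (1/2)*ln((s1^2+s2^2)/(2*s1*s2)).
(m1-m2)^2 = (-4)^2 = 16.
s1^2+s2^2 = 16 + 1 = 17.
term1 = 16/68 = 0.235294.
term2 = 0.5*ln(17/8.0) = 0.376886.
DB = 0.235294 + 0.376886 = 0.6122

0.6122


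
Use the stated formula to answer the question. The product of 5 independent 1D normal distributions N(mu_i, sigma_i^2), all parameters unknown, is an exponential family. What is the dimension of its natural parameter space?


Exponential family dimension calculation:
Each univariate normal has two natural parameters (mu/sigma^2 and -1/(2 sigma^2)).
With 5 independent components, dim = 2 * 5 = 10.

10


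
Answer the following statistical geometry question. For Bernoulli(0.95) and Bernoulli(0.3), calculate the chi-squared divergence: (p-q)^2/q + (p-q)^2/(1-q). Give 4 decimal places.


Chi-squared divergence between Bernoulli distributions:
chi^2 = (p-q)^2/q + (p-q)^2/(1-q).
p = 0.95, q = 0.3, p-q = 0.65.
(p-q)^2 = 0.4225.
term1 = 0.4225/0.3 = 1.408333.
term2 = 0.4225/0.7 = 0.603571.
chi^2 = 1.408333 + 0.603571 = 2.0119

2.0119


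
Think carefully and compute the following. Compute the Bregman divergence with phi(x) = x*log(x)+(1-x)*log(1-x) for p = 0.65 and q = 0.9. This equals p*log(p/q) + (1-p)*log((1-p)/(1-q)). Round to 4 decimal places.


Bregman divergence with negative entropy generator:
D = p*log(p/q) + (1-p)*log((1-p)/(1-q)).
p = 0.65, q = 0.9.
p*log(p/q) = 0.65*log(0.65/0.9) = -0.211525.
(1-p)*log((1-p)/(1-q)) = 0.35*log(0.35/0.1) = 0.438467.
D = -0.211525 + 0.438467 = 0.2269

0.2269


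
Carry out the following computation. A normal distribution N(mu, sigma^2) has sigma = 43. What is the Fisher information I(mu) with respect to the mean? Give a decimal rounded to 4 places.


The Fisher information for the mean of a normal distribution is I(mu) = 1/sigma^2.
sigma = 43, so sigma^2 = 1849.
I(mu) = 1/1849 = 0.0005

0.0005


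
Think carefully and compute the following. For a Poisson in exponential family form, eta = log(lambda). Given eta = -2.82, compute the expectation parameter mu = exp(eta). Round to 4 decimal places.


Expectation parameter for Poisson exponential family:
mu = exp(eta).
eta = -2.82.
mu = exp(-2.82) = 0.0596

0.0596


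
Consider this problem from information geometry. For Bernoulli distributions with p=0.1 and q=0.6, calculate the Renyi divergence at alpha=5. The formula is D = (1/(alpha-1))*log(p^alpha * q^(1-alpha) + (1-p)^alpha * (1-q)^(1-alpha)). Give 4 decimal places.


Renyi divergence of order alpha between Bernoulli distributions:
D = (1/(alpha-1))*log(p^alpha * q^(1-alpha) + (1-p)^alpha * (1-q)^(1-alpha)).
alpha = 5, p = 0.1, q = 0.6.
p^alpha * q^(1-alpha) = 0.1^5 * 0.6^-4 = 7.7e-05.
(1-p)^alpha * (1-q)^(1-alpha) = 0.9^5 * 0.4^-4 = 23.066016.
sum = 7.7e-05 + 23.066016 = 23.066093.
D = (1/4)*log(23.066093) = 0.7846

0.7846


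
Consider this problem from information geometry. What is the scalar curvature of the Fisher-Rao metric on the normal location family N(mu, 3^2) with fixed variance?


This family has a single free parameter, so its statistical manifold
is 1-dimensional. The Riemann curvature tensor of any 1-dimensional
Riemannian manifold vanishes identically, so R = 0.

0


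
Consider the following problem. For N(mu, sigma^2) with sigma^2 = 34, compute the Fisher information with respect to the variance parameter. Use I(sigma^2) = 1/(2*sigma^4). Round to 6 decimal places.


Fisher information for variance: I(sigma^2) = 1/(2*sigma^4).
sigma^2 = 34, so sigma^4 = 1156.
I = 1/(2*1156) = 1/2312 = 0.000433

0.000433


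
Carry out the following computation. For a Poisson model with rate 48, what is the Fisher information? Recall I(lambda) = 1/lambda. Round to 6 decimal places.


Fisher information for Poisson: I(lambda) = 1/lambda.
lambda = 48.
I(lambda) = 1/48 = 0.020833

0.020833


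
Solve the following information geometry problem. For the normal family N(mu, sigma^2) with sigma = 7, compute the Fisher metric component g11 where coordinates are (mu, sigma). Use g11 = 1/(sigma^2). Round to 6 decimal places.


For the 2-parameter normal family, the Fisher metric has:
  g11 = 1/sigma^2, g22 = 2/sigma^2.
sigma = 7, sigma^2 = 49.
g11 = 0.020408

0.020408


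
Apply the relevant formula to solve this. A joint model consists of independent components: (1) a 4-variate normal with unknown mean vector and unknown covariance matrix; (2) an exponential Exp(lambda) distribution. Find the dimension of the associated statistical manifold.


The dimension of a statistical manifold equals the number of free
(independent) real parameters of the model. For a product of independent
blocks the parameter counts add.
- 4-variate normal: 4 (mean) + 4*5/2 = 10 (symmetric covariance) = 14.
- exponential (lambda): 1.
Total = 14 + 1 = 15.
Dimension = 15

15


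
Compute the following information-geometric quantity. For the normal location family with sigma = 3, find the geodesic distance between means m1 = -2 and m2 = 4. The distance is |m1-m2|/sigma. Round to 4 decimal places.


On the fixed-variance normal subfamily, geodesic distance = |m1-m2|/sigma.
|-2 - 4| = 6.
sigma = 3.
d = 6/3 = 2.0000

2.0000


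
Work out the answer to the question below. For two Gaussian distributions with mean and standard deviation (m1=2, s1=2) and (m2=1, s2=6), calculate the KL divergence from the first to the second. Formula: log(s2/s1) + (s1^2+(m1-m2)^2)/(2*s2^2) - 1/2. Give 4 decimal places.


KL divergence between normal distributions:
KL = log(s2/s1) + (s1^2 + (m1-m2)^2)/(2*s2^2) - 1/2.
log(6/2) = 1.098612.
(2^2 + (2-1)^2)/(2*6^2) = (4 + 1)/72 = 0.069444.
KL = 1.098612 + 0.069444 - 0.5 = 0.6681

0.6681


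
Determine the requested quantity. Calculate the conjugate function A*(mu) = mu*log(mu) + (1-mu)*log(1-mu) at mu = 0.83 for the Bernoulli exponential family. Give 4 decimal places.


Legendre transform for Bernoulli:
A*(mu) = mu*log(mu) + (1-mu)*log(1-mu).
mu = 0.83, 1-mu = 0.17.
mu*log(mu) = 0.83*log(0.83) = -0.154654.
(1-mu)*log(1-mu) = 0.17*log(0.17) = -0.301233.
A* = -0.154654 + -0.301233 = -0.4559

-0.4559


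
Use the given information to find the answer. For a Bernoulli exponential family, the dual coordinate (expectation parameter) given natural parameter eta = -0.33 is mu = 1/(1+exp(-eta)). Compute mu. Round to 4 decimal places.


Dual coordinate (expectation parameter) for Bernoulli:
mu = 1/(1+exp(-eta)).
eta = -0.33.
exp(-eta) = exp(0.33) = 1.390968.
mu = 1/(1+1.390968) = 0.4182

0.4182


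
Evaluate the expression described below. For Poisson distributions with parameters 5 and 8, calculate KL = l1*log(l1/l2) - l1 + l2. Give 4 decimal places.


KL divergence for Poisson:
KL = l1*log(l1/l2) - l1 + l2.
l1 = 5, l2 = 8.
log(5/8) = -0.470004.
l1*log(l1/l2) = 5 * -0.470004 = -2.350018.
KL = -2.350018 - 5 + 8 = 0.6500

0.6500


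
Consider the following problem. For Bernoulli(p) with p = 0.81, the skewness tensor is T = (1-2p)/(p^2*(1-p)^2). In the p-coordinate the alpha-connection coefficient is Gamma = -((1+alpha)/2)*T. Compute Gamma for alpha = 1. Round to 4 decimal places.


Skewness (Amari-Chentsov) tensor: T = (1-2p)/(p^2*(1-p)^2).
p = 0.81, 1-2p = -0.62, p^2 = 0.6561, (1-p)^2 = 0.0361.
T = -0.62/(0.6561 * 0.0361) = -26.176673.
In the p-coordinate, Gamma^(alpha) = Gamma^(0) - (alpha/2)*T with Gamma^(0) = (1/2)*g'(p) = -T/2,
so Gamma^(alpha) = -((1+alpha)/2)*T.
alpha = 1, -(1+alpha)/2 = -1.0.
Gamma = -1.0 * -26.176673 = 26.1767

26.1767
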